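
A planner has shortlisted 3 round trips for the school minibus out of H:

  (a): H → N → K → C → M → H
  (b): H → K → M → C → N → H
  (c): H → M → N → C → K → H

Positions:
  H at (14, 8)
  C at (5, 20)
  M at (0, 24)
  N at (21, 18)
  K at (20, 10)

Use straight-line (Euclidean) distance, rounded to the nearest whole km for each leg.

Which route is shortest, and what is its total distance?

Shortest is (b), total 64 km.

(a): 12 + 8 + 18 + 6 + 21 = 65
(b): 6 + 24 + 6 + 16 + 12 = 64
(c): 21 + 22 + 16 + 18 + 6 = 83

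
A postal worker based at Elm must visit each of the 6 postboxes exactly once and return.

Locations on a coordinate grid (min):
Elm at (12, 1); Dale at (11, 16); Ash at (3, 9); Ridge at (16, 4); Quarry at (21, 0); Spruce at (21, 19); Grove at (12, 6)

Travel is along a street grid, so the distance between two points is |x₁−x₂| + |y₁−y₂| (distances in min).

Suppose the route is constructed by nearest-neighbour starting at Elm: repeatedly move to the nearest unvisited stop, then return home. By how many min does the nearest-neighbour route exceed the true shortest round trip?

Excess over optimum: 4 min.

From Elm: Grove=5, Ridge=7, Quarry=10, Dale=16, Ash=17, Spruce=27 → choose Grove (5).
From Grove: Ridge=6, Dale=11, Ash=12, Quarry=15, Spruce=22 → choose Ridge (6).
From Ridge: Quarry=9, Dale=17, Ash=18, Spruce=20 → choose Quarry (9).
From Quarry: Spruce=19, Dale=26, Ash=27 → choose Spruce (19).
From Spruce: Dale=13, Ash=28 → choose Dale (13).
From Dale: Ash=15 → choose Ash (15).
NN route Elm → Grove → Ridge → Quarry → Spruce → Dale → Ash → Elm costs 84.
Optimal: Elm → Ridge → Quarry → Spruce → Dale → Ash → Grove → Elm costs 80 (by enumerating all 360 distinct tours).
Excess = 84 − 80 = 4.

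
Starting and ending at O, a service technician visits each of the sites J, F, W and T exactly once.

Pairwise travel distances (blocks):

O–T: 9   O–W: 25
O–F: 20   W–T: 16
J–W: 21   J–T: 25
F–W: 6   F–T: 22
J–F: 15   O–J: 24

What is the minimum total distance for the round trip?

O → J → F → W → T → O: 24+15+6+16+9 = 70
O → J → F → T → W → O: 24+15+22+16+25 = 102
O → J → W → F → T → O: 24+21+6+22+9 = 82
O → J → W → T → F → O: 24+21+16+22+20 = 103
O → J → T → F → W → O: 24+25+22+6+25 = 102
O → J → T → W → F → O: 24+25+16+6+20 = 91
O → F → J → W → T → O: 20+15+21+16+9 = 81
O → F → J → T → W → O: 20+15+25+16+25 = 101
O → F → W → J → T → O: 20+6+21+25+9 = 81
O → F → T → J → W → O: 20+22+25+21+25 = 113
O → W → J → F → T → O: 25+21+15+22+9 = 92
O → W → F → J → T → O: 25+6+15+25+9 = 80
The minimum is 70.
One optimal route: O → J → F → W → T → O (or its reverse).

70 blocks — the shortest possible round trip.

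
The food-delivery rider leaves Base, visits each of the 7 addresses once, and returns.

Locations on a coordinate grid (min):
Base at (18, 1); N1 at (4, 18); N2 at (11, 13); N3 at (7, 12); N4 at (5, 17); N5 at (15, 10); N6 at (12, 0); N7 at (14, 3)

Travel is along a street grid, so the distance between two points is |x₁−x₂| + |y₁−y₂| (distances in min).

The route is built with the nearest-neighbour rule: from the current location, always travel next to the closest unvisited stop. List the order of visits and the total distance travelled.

At Base the remaining stops are N7 6, N6 7, N5 12, N2 19, N3 22, N4 29, N1 31; go to N7.
At N7 the remaining stops are N6 5, N5 8, N2 13, N3 16, N4 23, N1 25; go to N6.
At N6 the remaining stops are N5 13, N2 14, N3 17, N4 24, N1 26; go to N5.
At N5 the remaining stops are N2 7, N3 10, N4 17, N1 19; go to N2.
At N2 the remaining stops are N3 5, N4 10, N1 12; go to N3.
At N3 the remaining stops are N4 7, N1 9; go to N4.
At N4 the remaining stops are N1 2; go to N1.
Return N1→Base: 31.
Total = 6 + 5 + 13 + 7 + 5 + 7 + 2 + 31 = 76.

76 min along Base → N7 → N6 → N5 → N2 → N3 → N4 → N1 → Base.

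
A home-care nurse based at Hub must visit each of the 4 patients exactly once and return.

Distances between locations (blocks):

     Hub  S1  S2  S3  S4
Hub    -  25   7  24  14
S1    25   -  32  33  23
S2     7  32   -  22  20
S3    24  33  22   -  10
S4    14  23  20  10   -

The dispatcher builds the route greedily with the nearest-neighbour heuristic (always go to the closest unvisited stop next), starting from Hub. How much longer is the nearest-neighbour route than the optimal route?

Hub: S2=7, S4=14, S3=24, S1=25 ⇒ S2
S2: S4=20, S3=22, S1=32 ⇒ S4
S4: S3=10, S1=23 ⇒ S3
S3: S1=33 ⇒ S1
NN route Hub → S2 → S4 → S3 → S1 → Hub costs 95.
Optimal: Hub → S1 → S4 → S3 → S2 → Hub costs 87 (by enumerating all 12 distinct tours).
Excess = 95 − 87 = 8.

Excess over optimum: 8 blocks.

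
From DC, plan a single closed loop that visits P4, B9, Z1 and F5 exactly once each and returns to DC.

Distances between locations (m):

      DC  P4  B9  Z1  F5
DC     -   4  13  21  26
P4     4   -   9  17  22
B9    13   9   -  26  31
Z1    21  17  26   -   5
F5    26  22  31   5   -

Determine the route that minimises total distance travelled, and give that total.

DC → P4 → B9 → Z1 → F5 → DC: 4+9+26+5+26 = 70
DC → P4 → B9 → F5 → Z1 → DC: 4+9+31+5+21 = 70
DC → P4 → Z1 → B9 → F5 → DC: 4+17+26+31+26 = 104
DC → P4 → Z1 → F5 → B9 → DC: 4+17+5+31+13 = 70
DC → P4 → F5 → B9 → Z1 → DC: 4+22+31+26+21 = 104
DC → P4 → F5 → Z1 → B9 → DC: 4+22+5+26+13 = 70
DC → B9 → P4 → Z1 → F5 → DC: 13+9+17+5+26 = 70
DC → B9 → P4 → F5 → Z1 → DC: 13+9+22+5+21 = 70
DC → B9 → Z1 → P4 → F5 → DC: 13+26+17+22+26 = 104
DC → B9 → F5 → P4 → Z1 → DC: 13+31+22+17+21 = 104
DC → Z1 → P4 → B9 → F5 → DC: 21+17+9+31+26 = 104
DC → Z1 → B9 → P4 → F5 → DC: 21+26+9+22+26 = 104
The minimum is 70.
One optimal route: DC → P4 → B9 → Z1 → F5 → DC (or its reverse).

Minimum total distance: 70 m.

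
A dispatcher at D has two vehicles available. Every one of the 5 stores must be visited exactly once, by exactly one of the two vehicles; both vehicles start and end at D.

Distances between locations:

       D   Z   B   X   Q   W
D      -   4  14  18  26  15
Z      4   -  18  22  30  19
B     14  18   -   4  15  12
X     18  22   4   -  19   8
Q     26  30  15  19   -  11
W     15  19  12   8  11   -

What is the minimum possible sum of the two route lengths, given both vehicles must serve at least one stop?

There are 2^4 − 1 = 15 ways to divide the 5 stops into two non-empty groups. For each, the best each vehicle can do is its own shortest tour through its group:
  {Z} + {B, X, Q, W}: 8 + 63 = 71
  {B} + {Z, X, Q, W}: 28 + 71 = 99
  {Z, B} + {X, Q, W}: 36 + 63 = 99
  {X} + {Z, B, Q, W}: 36 + 63 = 99
  {Z, X} + {B, Q, W}: 44 + 55 = 99
  {B, X} + {Z, Q, W}: 36 + 60 = 96
  … (15 splits in total)
Best: vehicle 1 D → Z → D = 8; vehicle 2 D → B → X → Q → W → D = 63; combined 71.

Minimum combined distance: 71.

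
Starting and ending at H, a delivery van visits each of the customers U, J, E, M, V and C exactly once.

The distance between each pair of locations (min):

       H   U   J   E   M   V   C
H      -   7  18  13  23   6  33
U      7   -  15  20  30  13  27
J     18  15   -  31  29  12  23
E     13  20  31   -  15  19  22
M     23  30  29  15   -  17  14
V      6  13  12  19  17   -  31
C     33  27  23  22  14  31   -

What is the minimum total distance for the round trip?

There are 360 distinct closed tours to check (reversals are equivalent).
H→U→J→E→M→V→C→H: 7+15+31+15+17+31+33 = 149
H→U→J→E→M→C→V→H: 7+15+31+15+14+31+6 = 119
H→U→J→E→V→M→C→H: 7+15+31+19+17+14+33 = 136
H→U→J→E→V→C→M→H: 7+15+31+19+31+14+23 = 140
H→U→J→E→C→M→V→H: 7+15+31+22+14+17+6 = 112
H→U→J→E→C→V→M→H: 7+15+31+22+31+17+23 = 146
H→U→J→M→E→V→C→H: 7+15+29+15+19+31+33 = 149
H→U→J→M→E→C→V→H: 7+15+29+15+22+31+6 = 125
… (352 more)
H→U→E→M→C→J→V→H: 7+20+15+14+23+12+6 = 97  ← best
The minimum is 97.
One optimal route: H → U → E → M → C → J → V → H (or its reverse).

Minimum total distance: 97 min.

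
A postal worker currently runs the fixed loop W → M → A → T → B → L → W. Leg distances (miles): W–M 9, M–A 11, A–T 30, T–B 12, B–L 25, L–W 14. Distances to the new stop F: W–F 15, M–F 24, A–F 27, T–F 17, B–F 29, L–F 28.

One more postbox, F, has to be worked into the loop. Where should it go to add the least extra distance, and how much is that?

Adding 14 miles by placing F on the A–T leg.

Insertion cost between consecutive stops i–j is d(i,F) + d(F,j) − d(i,j):
  between W and M: 15 + 24 − 9 = 30
  between M and A: 24 + 27 − 11 = 40
  between A and T: 27 + 17 − 30 = 14
  between T and B: 17 + 29 − 12 = 34
  between B and L: 29 + 28 − 25 = 32
  between L and W: 28 + 15 − 14 = 29
Cheapest insertion is between A and T, adding 14.
New total = 101 + 14 = 115.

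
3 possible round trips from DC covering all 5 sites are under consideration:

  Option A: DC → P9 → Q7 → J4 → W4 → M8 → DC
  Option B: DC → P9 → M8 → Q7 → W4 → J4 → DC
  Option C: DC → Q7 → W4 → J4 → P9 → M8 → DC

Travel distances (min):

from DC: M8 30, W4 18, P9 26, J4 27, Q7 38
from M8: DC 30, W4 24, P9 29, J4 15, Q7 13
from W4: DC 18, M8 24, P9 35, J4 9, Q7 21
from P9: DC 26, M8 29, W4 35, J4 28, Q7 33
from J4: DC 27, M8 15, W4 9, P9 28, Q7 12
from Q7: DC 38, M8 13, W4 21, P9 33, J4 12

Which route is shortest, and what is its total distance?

125 min — Option B is the shortest.

Option A: 26 + 33 + 12 + 9 + 24 + 30 = 134
Option B: 26 + 29 + 13 + 21 + 9 + 27 = 125
Option C: 38 + 21 + 9 + 28 + 29 + 30 = 155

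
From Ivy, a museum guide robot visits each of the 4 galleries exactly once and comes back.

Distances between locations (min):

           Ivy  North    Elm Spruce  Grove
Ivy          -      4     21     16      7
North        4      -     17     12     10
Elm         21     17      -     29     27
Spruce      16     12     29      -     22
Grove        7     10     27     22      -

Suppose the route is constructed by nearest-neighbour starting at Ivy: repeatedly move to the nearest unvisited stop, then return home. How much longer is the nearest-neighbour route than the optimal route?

From Ivy: North=4, Grove=7, Spruce=16, Elm=21 → choose North (4).
From North: Grove=10, Spruce=12, Elm=17 → choose Grove (10).
From Grove: Spruce=22, Elm=27 → choose Spruce (22).
From Spruce: Elm=29 → choose Elm (29).
NN route Ivy → North → Grove → Spruce → Elm → Ivy costs 86.
Optimal: Ivy → North → Elm → Spruce → Grove → Ivy costs 79 (by enumerating all 12 distinct tours).
Excess = 86 − 79 = 7.

The nearest-neighbour route is 7 min longer than optimal.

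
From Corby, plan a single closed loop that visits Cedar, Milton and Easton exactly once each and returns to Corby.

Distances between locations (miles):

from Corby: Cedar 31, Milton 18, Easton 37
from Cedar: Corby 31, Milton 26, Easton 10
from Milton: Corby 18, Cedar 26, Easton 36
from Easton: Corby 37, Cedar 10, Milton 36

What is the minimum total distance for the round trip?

Corby → Cedar → Milton → Easton → Corby: 31+26+36+37 = 130
Corby → Cedar → Easton → Milton → Corby: 31+10+36+18 = 95
Corby → Milton → Cedar → Easton → Corby: 18+26+10+37 = 91
The minimum is 91.
One optimal route: Corby → Milton → Cedar → Easton → Corby (or its reverse).

Minimum total distance: 91 miles.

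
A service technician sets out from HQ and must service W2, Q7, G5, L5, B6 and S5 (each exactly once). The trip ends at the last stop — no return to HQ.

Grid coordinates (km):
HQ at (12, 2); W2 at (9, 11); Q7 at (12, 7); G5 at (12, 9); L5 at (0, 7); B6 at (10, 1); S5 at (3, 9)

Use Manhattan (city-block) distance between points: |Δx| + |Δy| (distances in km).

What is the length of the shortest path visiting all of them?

31 km — the minimum one-way total.

There are 6! = 720 possible orderings.
HQ - W2 - Q7 - G5 - L5 - B6 - S5: 12+7+2+14+16+15 = 66
HQ - W2 - Q7 - G5 - L5 - S5 - B6: 12+7+2+14+5+15 = 55
HQ - W2 - Q7 - G5 - B6 - L5 - S5: 12+7+2+10+16+5 = 52
HQ - W2 - Q7 - G5 - B6 - S5 - L5: 12+7+2+10+15+5 = 51
HQ - W2 - Q7 - G5 - S5 - L5 - B6: 12+7+2+9+5+16 = 51
HQ - W2 - Q7 - G5 - S5 - B6 - L5: 12+7+2+9+15+16 = 61
HQ - W2 - Q7 - L5 - G5 - B6 - S5: 12+7+12+14+10+15 = 70
HQ - W2 - Q7 - L5 - G5 - S5 - B6: 12+7+12+14+9+15 = 69
… (712 more)
HQ - B6 - Q7 - G5 - W2 - S5 - L5: 3+8+2+5+8+5 = 31  ← best
The minimum is 31.
One shortest path: HQ → B6 → Q7 → G5 → W2 → S5 → L5.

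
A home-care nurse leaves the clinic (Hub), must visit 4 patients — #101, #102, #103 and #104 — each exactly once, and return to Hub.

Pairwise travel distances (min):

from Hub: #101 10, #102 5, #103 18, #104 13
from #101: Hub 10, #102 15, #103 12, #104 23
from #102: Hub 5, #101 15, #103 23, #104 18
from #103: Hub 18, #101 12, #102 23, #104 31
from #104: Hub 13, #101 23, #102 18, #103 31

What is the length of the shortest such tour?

Hub-#101-#102-#103-#104-Hub: 10+15+23+31+13 = 92
Hub-#101-#102-#104-#103-Hub: 10+15+18+31+18 = 92
Hub-#101-#103-#102-#104-Hub: 10+12+23+18+13 = 76
Hub-#101-#103-#104-#102-Hub: 10+12+31+18+5 = 76
Hub-#101-#104-#102-#103-Hub: 10+23+18+23+18 = 92
Hub-#101-#104-#103-#102-Hub: 10+23+31+23+5 = 92
Hub-#102-#101-#103-#104-Hub: 5+15+12+31+13 = 76
Hub-#102-#101-#104-#103-Hub: 5+15+23+31+18 = 92
Hub-#102-#103-#101-#104-Hub: 5+23+12+23+13 = 76
Hub-#102-#104-#101-#103-Hub: 5+18+23+12+18 = 76
Hub-#103-#101-#102-#104-Hub: 18+12+15+18+13 = 76
Hub-#103-#102-#101-#104-Hub: 18+23+15+23+13 = 92
The minimum is 76.
One optimal route: Hub → #101 → #103 → #102 → #104 → Hub (or its reverse).

Shortest round trip = 76 min.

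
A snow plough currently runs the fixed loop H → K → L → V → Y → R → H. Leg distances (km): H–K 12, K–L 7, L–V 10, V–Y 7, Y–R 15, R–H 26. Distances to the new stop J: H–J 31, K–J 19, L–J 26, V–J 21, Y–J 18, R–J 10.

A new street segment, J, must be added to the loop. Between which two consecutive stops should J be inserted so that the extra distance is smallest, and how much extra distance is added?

+13 km — insert J between Y and R.

Insertion cost between consecutive stops i–j is d(i,J) + d(J,j) − d(i,j):
  between H and K: 31 + 19 − 12 = 38
  between K and L: 19 + 26 − 7 = 38
  between L and V: 26 + 21 − 10 = 37
  between V and Y: 21 + 18 − 7 = 32
  between Y and R: 18 + 10 − 15 = 13
  between R and H: 10 + 31 − 26 = 15
Cheapest insertion is between Y and R, adding 13.
New total = 77 + 13 = 90.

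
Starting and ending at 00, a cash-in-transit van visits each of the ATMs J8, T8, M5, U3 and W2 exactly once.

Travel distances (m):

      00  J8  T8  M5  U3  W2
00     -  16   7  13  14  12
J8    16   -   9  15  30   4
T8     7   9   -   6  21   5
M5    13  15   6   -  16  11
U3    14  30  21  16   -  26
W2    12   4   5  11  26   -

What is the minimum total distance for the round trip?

Shortest round trip = 61 m.

00 - J8 - T8 - M5 - U3 - W2 - 00: 16+9+6+16+26+12 = 85
00 - J8 - T8 - M5 - W2 - U3 - 00: 16+9+6+11+26+14 = 82
00 - J8 - T8 - U3 - M5 - W2 - 00: 16+9+21+16+11+12 = 85
00 - J8 - T8 - U3 - W2 - M5 - 00: 16+9+21+26+11+13 = 96
00 - J8 - T8 - W2 - M5 - U3 - 00: 16+9+5+11+16+14 = 71
00 - J8 - T8 - W2 - U3 - M5 - 00: 16+9+5+26+16+13 = 85
00 - J8 - M5 - T8 - U3 - W2 - 00: 16+15+6+21+26+12 = 96
00 - J8 - M5 - T8 - W2 - U3 - 00: 16+15+6+5+26+14 = 82
00 - J8 - M5 - U3 - T8 - W2 - 00: 16+15+16+21+5+12 = 85
00 - J8 - M5 - U3 - W2 - T8 - 00: 16+15+16+26+5+7 = 85
00 - J8 - M5 - W2 - T8 - U3 - 00: 16+15+11+5+21+14 = 82
00 - J8 - M5 - W2 - U3 - T8 - 00: 16+15+11+26+21+7 = 96
00 - J8 - U3 - T8 - M5 - W2 - 00: 16+30+21+6+11+12 = 96
00 - J8 - U3 - T8 - W2 - M5 - 00: 16+30+21+5+11+13 = 96
… (46 more)
00 - J8 - W2 - T8 - M5 - U3 - 00: 16+4+5+6+16+14 = 61  ← best
The minimum is 61.
One optimal route: 00 → J8 → W2 → T8 → M5 → U3 → 00 (or its reverse).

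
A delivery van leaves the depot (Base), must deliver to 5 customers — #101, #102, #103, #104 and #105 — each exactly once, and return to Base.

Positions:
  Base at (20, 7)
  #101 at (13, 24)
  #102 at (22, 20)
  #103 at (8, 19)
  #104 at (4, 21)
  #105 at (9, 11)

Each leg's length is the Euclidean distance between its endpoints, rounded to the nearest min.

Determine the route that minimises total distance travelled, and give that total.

With 5 stops there are 5!/2 = 60 distinct round trips (a route and its reverse cost the same).
Base→#101→#102→#103→#104→#105→Base: 18+10+14+4+11+12 = 69
Base→#101→#102→#103→#105→#104→Base: 18+10+14+8+11+21 = 82
Base→#101→#102→#104→#103→#105→Base: 18+10+18+4+8+12 = 70
Base→#101→#102→#104→#105→#103→Base: 18+10+18+11+8+17 = 82
Base→#101→#102→#105→#103→#104→Base: 18+10+16+8+4+21 = 77
Base→#101→#102→#105→#104→#103→Base: 18+10+16+11+4+17 = 76
Base→#101→#103→#102→#104→#105→Base: 18+7+14+18+11+12 = 80
Base→#101→#103→#102→#105→#104→Base: 18+7+14+16+11+21 = 87
Base→#101→#103→#104→#102→#105→Base: 18+7+4+18+16+12 = 75
Base→#101→#103→#104→#105→#102→Base: 18+7+4+11+16+13 = 69
Base→#101→#103→#105→#102→#104→Base: 18+7+8+16+18+21 = 88
Base→#101→#103→#105→#104→#102→Base: 18+7+8+11+18+13 = 75
Base→#101→#104→#102→#103→#105→Base: 18+9+18+14+8+12 = 79
Base→#101→#104→#102→#105→#103→Base: 18+9+18+16+8+17 = 86
… (46 more)
Base→#102→#101→#104→#103→#105→Base: 13+10+9+4+8+12 = 56  ← best
The minimum is 56.
One optimal route: Base → #102 → #101 → #104 → #103 → #105 → Base (or its reverse).

Minimum total distance: 56 min.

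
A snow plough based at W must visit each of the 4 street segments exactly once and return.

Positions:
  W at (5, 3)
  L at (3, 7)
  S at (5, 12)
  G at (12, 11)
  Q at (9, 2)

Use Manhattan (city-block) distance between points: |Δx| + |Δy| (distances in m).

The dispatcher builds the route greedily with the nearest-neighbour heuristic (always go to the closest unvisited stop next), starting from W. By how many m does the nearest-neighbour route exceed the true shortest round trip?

W: Q=5, L=6, S=9, G=15 ⇒ Q
Q: L=11, G=12, S=14 ⇒ L
L: S=7, G=13 ⇒ S
S: G=8 ⇒ G
NN route W → Q → L → S → G → W costs 46.
Optimal: W → L → S → G → Q → W costs 38 (by enumerating all 12 distinct tours).
Excess = 46 − 38 = 8.

8 m longer than the optimal tour.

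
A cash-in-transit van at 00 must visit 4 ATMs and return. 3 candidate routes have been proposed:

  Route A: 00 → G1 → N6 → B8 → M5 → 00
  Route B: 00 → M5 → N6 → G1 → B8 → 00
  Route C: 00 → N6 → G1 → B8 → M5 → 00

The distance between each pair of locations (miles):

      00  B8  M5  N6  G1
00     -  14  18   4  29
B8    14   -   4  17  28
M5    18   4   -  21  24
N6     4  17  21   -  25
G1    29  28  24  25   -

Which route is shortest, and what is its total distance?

79 miles — Route C is the shortest.

Route A: 29 + 25 + 17 + 4 + 18 = 93
Route B: 18 + 21 + 25 + 28 + 14 = 106
Route C: 4 + 25 + 28 + 4 + 18 = 79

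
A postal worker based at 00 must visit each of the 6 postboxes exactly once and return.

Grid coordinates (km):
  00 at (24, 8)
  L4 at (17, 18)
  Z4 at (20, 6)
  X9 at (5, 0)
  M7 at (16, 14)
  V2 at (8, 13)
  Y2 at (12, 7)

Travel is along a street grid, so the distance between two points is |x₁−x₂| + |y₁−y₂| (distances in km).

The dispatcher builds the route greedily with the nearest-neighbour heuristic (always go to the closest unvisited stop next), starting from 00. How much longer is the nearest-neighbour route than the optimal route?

00: Z4=6, Y2=13, M7=14, L4=17, V2=21, X9=27 ⇒ Z4
Z4: Y2=9, M7=12, L4=15, V2=19, X9=21 ⇒ Y2
Y2: V2=10, M7=11, X9=14, L4=16 ⇒ V2
V2: M7=9, L4=14, X9=16 ⇒ M7
M7: L4=5, X9=25 ⇒ L4
L4: X9=30 ⇒ X9
NN route 00 → Z4 → Y2 → V2 → M7 → L4 → X9 → 00 costs 96.
Optimal: 00 → L4 → M7 → V2 → X9 → Y2 → Z4 → 00 costs 76 (by enumerating all 360 distinct tours).
Excess = 96 − 76 = 20.

The nearest-neighbour route is 20 km longer than optimal.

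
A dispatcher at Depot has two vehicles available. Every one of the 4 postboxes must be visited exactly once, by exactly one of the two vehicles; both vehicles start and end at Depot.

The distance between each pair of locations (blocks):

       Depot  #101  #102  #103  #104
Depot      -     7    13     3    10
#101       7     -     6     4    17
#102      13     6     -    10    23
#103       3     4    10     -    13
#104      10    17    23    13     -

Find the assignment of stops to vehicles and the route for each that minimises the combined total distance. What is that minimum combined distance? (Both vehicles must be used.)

46 blocks — the smallest possible combined total.

There are 2^3 − 1 = 7 ways to divide the 4 stops into two non-empty groups. For each, the best each vehicle can do is its own shortest tour through its group:
  {#101} + {#102, #103, #104}: 14 + 46 = 60
  {#102} + {#101, #103, #104}: 26 + 34 = 60
  {#101, #102} + {#103, #104}: 26 + 26 = 52
  {#103} + {#101, #102, #104}: 6 + 46 = 52
  {#101, #103} + {#102, #104}: 14 + 46 = 60
  {#102, #103} + {#101, #104}: 26 + 34 = 60
  … (7 splits in total)
  {#101, #102, #103} + {#104}: 26 + 20 = 46  ← best
Best: vehicle 1 Depot → #101 → #102 → #103 → Depot = 26; vehicle 2 Depot → #104 → Depot = 20; combined 46.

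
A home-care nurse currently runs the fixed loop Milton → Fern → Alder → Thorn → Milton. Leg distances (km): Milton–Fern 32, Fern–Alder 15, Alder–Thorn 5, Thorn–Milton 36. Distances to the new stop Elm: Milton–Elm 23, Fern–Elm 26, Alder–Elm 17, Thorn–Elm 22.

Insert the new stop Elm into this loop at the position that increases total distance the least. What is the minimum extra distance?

Insertion cost between consecutive stops i–j is d(i,Elm) + d(Elm,j) − d(i,j):
  between Milton and Fern: 23 + 26 − 32 = 17
  between Fern and Alder: 26 + 17 − 15 = 28
  between Alder and Thorn: 17 + 22 − 5 = 34
  between Thorn and Milton: 22 + 23 − 36 = 9
Cheapest insertion is between Thorn and Milton, adding 9.
New total = 88 + 9 = 97.

Minimum extra distance: 9 km, inserting Elm between Thorn and Milton.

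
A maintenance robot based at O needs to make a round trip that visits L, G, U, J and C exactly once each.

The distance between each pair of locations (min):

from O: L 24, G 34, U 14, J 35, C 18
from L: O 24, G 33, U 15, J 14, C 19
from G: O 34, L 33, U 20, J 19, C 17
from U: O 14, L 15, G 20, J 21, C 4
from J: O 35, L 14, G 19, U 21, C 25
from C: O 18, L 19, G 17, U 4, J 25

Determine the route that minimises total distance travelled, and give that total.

O→L→G→U→J→C→O: 24+33+20+21+25+18 = 141
O→L→G→U→C→J→O: 24+33+20+4+25+35 = 141
O→L→G→J→U→C→O: 24+33+19+21+4+18 = 119
O→L→G→J→C→U→O: 24+33+19+25+4+14 = 119
O→L→G→C→U→J→O: 24+33+17+4+21+35 = 134
O→L→G→C→J→U→O: 24+33+17+25+21+14 = 134
O→L→U→G→J→C→O: 24+15+20+19+25+18 = 121
O→L→U→G→C→J→O: 24+15+20+17+25+35 = 136
O→L→U→J→G→C→O: 24+15+21+19+17+18 = 114
O→L→U→J→C→G→O: 24+15+21+25+17+34 = 136
O→L→U→C→G→J→O: 24+15+4+17+19+35 = 114
O→L→U→C→J→G→O: 24+15+4+25+19+34 = 121
O→L→J→G→U→C→O: 24+14+19+20+4+18 = 99
O→L→J→G→C→U→O: 24+14+19+17+4+14 = 92
… (46 more)
The minimum is 92.
One optimal route: O → L → J → G → C → U → O (or its reverse).

Minimum total distance: 92 min.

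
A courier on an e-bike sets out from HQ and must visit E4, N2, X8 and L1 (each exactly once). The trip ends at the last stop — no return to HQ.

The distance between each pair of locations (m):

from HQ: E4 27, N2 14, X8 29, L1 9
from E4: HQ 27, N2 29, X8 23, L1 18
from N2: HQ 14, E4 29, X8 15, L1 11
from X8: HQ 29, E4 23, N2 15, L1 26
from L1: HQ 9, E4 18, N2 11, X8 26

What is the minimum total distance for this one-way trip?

Minimum one-way distance = 58 m.

There are 4! = 24 possible orderings.
HQ→E4→N2→X8→L1: 27+29+15+26 = 97
HQ→E4→N2→L1→X8: 27+29+11+26 = 93
HQ→E4→X8→N2→L1: 27+23+15+11 = 76
HQ→E4→X8→L1→N2: 27+23+26+11 = 87
HQ→E4→L1→N2→X8: 27+18+11+15 = 71
HQ→E4→L1→X8→N2: 27+18+26+15 = 86
HQ→N2→E4→X8→L1: 14+29+23+26 = 92
HQ→N2→E4→L1→X8: 14+29+18+26 = 87
HQ→N2→X8→E4→L1: 14+15+23+18 = 70
HQ→N2→X8→L1→E4: 14+15+26+18 = 73
HQ→N2→L1→E4→X8: 14+11+18+23 = 66
HQ→N2→L1→X8→E4: 14+11+26+23 = 74
HQ→X8→E4→N2→L1: 29+23+29+11 = 92
HQ→X8→E4→L1→N2: 29+23+18+11 = 81
… (10 more)
HQ→L1→N2→X8→E4: 9+11+15+23 = 58  ← best
The minimum is 58.
One shortest path: HQ → L1 → N2 → X8 → E4.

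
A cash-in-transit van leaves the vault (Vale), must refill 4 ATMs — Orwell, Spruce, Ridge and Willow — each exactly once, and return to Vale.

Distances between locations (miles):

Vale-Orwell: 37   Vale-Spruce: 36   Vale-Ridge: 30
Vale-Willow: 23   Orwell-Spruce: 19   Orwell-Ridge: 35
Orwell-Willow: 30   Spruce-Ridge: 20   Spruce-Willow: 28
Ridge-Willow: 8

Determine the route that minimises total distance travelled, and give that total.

With 4 stops there are 4!/2 = 12 distinct round trips (a route and its reverse cost the same).
Vale-Orwell-Spruce-Ridge-Willow-Vale: 37+19+20+8+23 = 107
Vale-Orwell-Spruce-Willow-Ridge-Vale: 37+19+28+8+30 = 122
Vale-Orwell-Ridge-Spruce-Willow-Vale: 37+35+20+28+23 = 143
Vale-Orwell-Ridge-Willow-Spruce-Vale: 37+35+8+28+36 = 144
Vale-Orwell-Willow-Spruce-Ridge-Vale: 37+30+28+20+30 = 145
Vale-Orwell-Willow-Ridge-Spruce-Vale: 37+30+8+20+36 = 131
Vale-Spruce-Orwell-Ridge-Willow-Vale: 36+19+35+8+23 = 121
Vale-Spruce-Orwell-Willow-Ridge-Vale: 36+19+30+8+30 = 123
Vale-Spruce-Ridge-Orwell-Willow-Vale: 36+20+35+30+23 = 144
Vale-Spruce-Willow-Orwell-Ridge-Vale: 36+28+30+35+30 = 159
Vale-Ridge-Orwell-Spruce-Willow-Vale: 30+35+19+28+23 = 135
Vale-Ridge-Spruce-Orwell-Willow-Vale: 30+20+19+30+23 = 122
The minimum is 107.
One optimal route: Vale → Orwell → Spruce → Ridge → Willow → Vale (or its reverse).

Minimum total distance: 107 miles.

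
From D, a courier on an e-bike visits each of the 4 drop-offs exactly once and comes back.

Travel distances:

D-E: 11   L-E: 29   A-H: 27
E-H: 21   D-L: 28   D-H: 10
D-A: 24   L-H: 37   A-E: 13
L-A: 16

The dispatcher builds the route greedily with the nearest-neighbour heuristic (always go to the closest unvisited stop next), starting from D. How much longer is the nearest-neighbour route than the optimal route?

The nearest-neighbour route is 1 longer than optimal.

D: H=10, E=11, A=24, L=28 ⇒ H
H: E=21, A=27, L=37 ⇒ E
E: A=13, L=29 ⇒ A
A: L=16 ⇒ L
NN route D → H → E → A → L → D costs 88.
Optimal: D → E → A → L → H → D costs 87 (by enumerating all 12 distinct tours).
Excess = 88 − 87 = 1.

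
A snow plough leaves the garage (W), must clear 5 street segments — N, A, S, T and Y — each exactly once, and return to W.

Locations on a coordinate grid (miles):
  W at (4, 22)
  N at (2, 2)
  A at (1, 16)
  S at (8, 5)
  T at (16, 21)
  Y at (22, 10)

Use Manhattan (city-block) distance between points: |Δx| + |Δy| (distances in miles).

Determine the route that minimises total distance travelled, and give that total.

W-N-A-S-T-Y-W: 22+15+18+24+17+30 = 126
W-N-A-S-Y-T-W: 22+15+18+19+17+13 = 104
W-N-A-T-S-Y-W: 22+15+20+24+19+30 = 130
W-N-A-T-Y-S-W: 22+15+20+17+19+21 = 114
W-N-A-Y-S-T-W: 22+15+27+19+24+13 = 120
W-N-A-Y-T-S-W: 22+15+27+17+24+21 = 126
W-N-S-A-T-Y-W: 22+9+18+20+17+30 = 116
W-N-S-A-Y-T-W: 22+9+18+27+17+13 = 106
W-N-S-T-A-Y-W: 22+9+24+20+27+30 = 132
W-N-S-T-Y-A-W: 22+9+24+17+27+9 = 108
W-N-S-Y-A-T-W: 22+9+19+27+20+13 = 110
W-N-S-Y-T-A-W: 22+9+19+17+20+9 = 96
W-N-T-A-S-Y-W: 22+33+20+18+19+30 = 142
W-N-T-A-Y-S-W: 22+33+20+27+19+21 = 142
… (46 more)
W-A-N-S-Y-T-W: 9+15+9+19+17+13 = 82  ← best
The minimum is 82.
One optimal route: W → A → N → S → Y → T → W (or its reverse).

Minimum total distance: 82 miles.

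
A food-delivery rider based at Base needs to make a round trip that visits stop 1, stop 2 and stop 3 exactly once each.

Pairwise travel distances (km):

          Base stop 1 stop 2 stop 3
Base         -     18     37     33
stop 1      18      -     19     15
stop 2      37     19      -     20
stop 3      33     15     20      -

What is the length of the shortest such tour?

There are 3 distinct closed tours to check (reversals are equivalent).
Base→stop 1→stop 2→stop 3→Base: 18+19+20+33 = 90
Base→stop 1→stop 3→stop 2→Base: 18+15+20+37 = 90
Base→stop 2→stop 1→stop 3→Base: 37+19+15+33 = 104
The minimum is 90.
One optimal route: Base → stop 1 → stop 2 → stop 3 → Base (or its reverse).

Minimum total distance: 90 km.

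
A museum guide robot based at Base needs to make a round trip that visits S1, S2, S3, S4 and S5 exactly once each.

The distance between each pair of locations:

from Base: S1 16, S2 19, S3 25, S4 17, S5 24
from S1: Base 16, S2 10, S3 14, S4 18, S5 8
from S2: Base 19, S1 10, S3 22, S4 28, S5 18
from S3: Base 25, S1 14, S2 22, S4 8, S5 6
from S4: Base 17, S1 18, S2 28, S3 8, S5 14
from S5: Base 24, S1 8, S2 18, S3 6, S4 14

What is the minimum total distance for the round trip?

Minimum total distance: 68.

Base - S1 - S2 - S3 - S4 - S5 - Base: 16+10+22+8+14+24 = 94
Base - S1 - S2 - S3 - S5 - S4 - Base: 16+10+22+6+14+17 = 85
Base - S1 - S2 - S4 - S3 - S5 - Base: 16+10+28+8+6+24 = 92
Base - S1 - S2 - S4 - S5 - S3 - Base: 16+10+28+14+6+25 = 99
Base - S1 - S2 - S5 - S3 - S4 - Base: 16+10+18+6+8+17 = 75
Base - S1 - S2 - S5 - S4 - S3 - Base: 16+10+18+14+8+25 = 91
Base - S1 - S3 - S2 - S4 - S5 - Base: 16+14+22+28+14+24 = 118
Base - S1 - S3 - S2 - S5 - S4 - Base: 16+14+22+18+14+17 = 101
Base - S1 - S3 - S4 - S2 - S5 - Base: 16+14+8+28+18+24 = 108
Base - S1 - S3 - S4 - S5 - S2 - Base: 16+14+8+14+18+19 = 89
Base - S1 - S3 - S5 - S2 - S4 - Base: 16+14+6+18+28+17 = 99
Base - S1 - S3 - S5 - S4 - S2 - Base: 16+14+6+14+28+19 = 97
Base - S1 - S4 - S2 - S3 - S5 - Base: 16+18+28+22+6+24 = 114
Base - S1 - S4 - S2 - S5 - S3 - Base: 16+18+28+18+6+25 = 111
… (46 more)
Base - S2 - S1 - S5 - S3 - S4 - Base: 19+10+8+6+8+17 = 68  ← best
The minimum is 68.
One optimal route: Base → S2 → S1 → S5 → S3 → S4 → Base (or its reverse).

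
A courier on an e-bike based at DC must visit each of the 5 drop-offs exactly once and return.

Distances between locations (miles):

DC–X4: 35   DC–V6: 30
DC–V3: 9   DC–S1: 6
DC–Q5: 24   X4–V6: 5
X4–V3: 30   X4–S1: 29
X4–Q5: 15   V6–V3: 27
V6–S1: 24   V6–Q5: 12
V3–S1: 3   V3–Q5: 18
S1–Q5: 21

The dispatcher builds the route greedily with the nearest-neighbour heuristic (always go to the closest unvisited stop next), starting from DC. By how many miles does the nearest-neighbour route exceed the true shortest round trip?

Excess over optimum: 2 miles.

From DC: S1=6, V3=9, Q5=24, V6=30, X4=35 → choose S1 (6).
From S1: V3=3, Q5=21, V6=24, X4=29 → choose V3 (3).
From V3: Q5=18, V6=27, X4=30 → choose Q5 (18).
From Q5: V6=12, X4=15 → choose V6 (12).
From V6: X4=5 → choose X4 (5).
NN route DC → S1 → V3 → Q5 → V6 → X4 → DC costs 79.
Optimal: DC → V6 → X4 → Q5 → V3 → S1 → DC costs 77 (by enumerating all 60 distinct tours).
Excess = 79 − 77 = 2.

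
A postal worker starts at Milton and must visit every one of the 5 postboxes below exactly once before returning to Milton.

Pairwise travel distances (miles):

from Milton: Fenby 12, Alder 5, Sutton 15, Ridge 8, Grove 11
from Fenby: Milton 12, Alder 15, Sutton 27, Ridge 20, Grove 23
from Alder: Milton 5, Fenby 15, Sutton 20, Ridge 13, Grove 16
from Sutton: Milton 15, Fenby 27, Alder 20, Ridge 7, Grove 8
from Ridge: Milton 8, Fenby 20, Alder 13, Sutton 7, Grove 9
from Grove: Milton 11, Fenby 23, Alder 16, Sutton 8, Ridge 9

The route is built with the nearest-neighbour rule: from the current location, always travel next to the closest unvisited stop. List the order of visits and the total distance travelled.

At Milton the remaining stops are Alder 5, Ridge 8, Grove 11, Fenby 12, Sutton 15; go to Alder.
At Alder the remaining stops are Ridge 13, Fenby 15, Grove 16, Sutton 20; go to Ridge.
At Ridge the remaining stops are Sutton 7, Grove 9, Fenby 20; go to Sutton.
At Sutton the remaining stops are Grove 8, Fenby 27; go to Grove.
At Grove the remaining stops are Fenby 23; go to Fenby.
Return Fenby→Milton: 12.
Total = 5 + 13 + 7 + 8 + 23 + 12 = 68.

68 miles along Milton → Alder → Ridge → Sutton → Grove → Fenby → Milton.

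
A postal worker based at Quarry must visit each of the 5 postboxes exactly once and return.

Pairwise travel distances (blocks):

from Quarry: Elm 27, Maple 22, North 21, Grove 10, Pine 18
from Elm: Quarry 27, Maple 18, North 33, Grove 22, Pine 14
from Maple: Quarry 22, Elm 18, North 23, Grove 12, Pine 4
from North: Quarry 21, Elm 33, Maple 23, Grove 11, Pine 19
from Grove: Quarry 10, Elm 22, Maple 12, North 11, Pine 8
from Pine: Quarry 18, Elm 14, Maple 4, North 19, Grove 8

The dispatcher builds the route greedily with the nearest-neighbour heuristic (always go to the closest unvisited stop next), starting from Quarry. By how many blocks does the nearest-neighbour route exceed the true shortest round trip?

Quarry: Grove=10, Pine=18, North=21, Maple=22, Elm=27 ⇒ Grove
Grove: Pine=8, North=11, Maple=12, Elm=22 ⇒ Pine
Pine: Maple=4, Elm=14, North=19 ⇒ Maple
Maple: Elm=18, North=23 ⇒ Elm
Elm: North=33 ⇒ North
NN route Quarry → Grove → Pine → Maple → Elm → North → Quarry costs 94.
Optimal: Quarry → Elm → Maple → Pine → North → Grove → Quarry costs 89 (by enumerating all 60 distinct tours).
Excess = 94 − 89 = 5.

Excess over optimum: 5 blocks.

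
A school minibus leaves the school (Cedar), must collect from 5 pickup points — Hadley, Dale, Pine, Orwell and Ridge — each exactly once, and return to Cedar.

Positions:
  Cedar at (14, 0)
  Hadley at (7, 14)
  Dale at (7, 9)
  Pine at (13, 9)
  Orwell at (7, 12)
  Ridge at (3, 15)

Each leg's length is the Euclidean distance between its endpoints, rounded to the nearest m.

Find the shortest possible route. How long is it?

Shortest round trip = 40 m.

There are 60 distinct closed tours to check (reversals are equivalent).
Cedar→Hadley→Dale→Pine→Orwell→Ridge→Cedar: 16+5+6+7+5+19 = 58
Cedar→Hadley→Dale→Pine→Ridge→Orwell→Cedar: 16+5+6+12+5+14 = 58
Cedar→Hadley→Dale→Orwell→Pine→Ridge→Cedar: 16+5+3+7+12+19 = 62
Cedar→Hadley→Dale→Orwell→Ridge→Pine→Cedar: 16+5+3+5+12+9 = 50
Cedar→Hadley→Dale→Ridge→Pine→Orwell→Cedar: 16+5+7+12+7+14 = 61
Cedar→Hadley→Dale→Ridge→Orwell→Pine→Cedar: 16+5+7+5+7+9 = 49
Cedar→Hadley→Pine→Dale→Orwell→Ridge→Cedar: 16+8+6+3+5+19 = 57
Cedar→Hadley→Pine→Dale→Ridge→Orwell→Cedar: 16+8+6+7+5+14 = 56
Cedar→Hadley→Pine→Orwell→Dale→Ridge→Cedar: 16+8+7+3+7+19 = 60
Cedar→Hadley→Pine→Orwell→Ridge→Dale→Cedar: 16+8+7+5+7+11 = 54
Cedar→Hadley→Pine→Ridge→Dale→Orwell→Cedar: 16+8+12+7+3+14 = 60
Cedar→Hadley→Pine→Ridge→Orwell→Dale→Cedar: 16+8+12+5+3+11 = 55
Cedar→Hadley→Orwell→Dale→Pine→Ridge→Cedar: 16+2+3+6+12+19 = 58
Cedar→Hadley→Orwell→Dale→Ridge→Pine→Cedar: 16+2+3+7+12+9 = 49
… (46 more)
Cedar→Dale→Orwell→Ridge→Hadley→Pine→Cedar: 11+3+5+4+8+9 = 40  ← best
The minimum is 40.
One optimal route: Cedar → Dale → Orwell → Ridge → Hadley → Pine → Cedar (or its reverse).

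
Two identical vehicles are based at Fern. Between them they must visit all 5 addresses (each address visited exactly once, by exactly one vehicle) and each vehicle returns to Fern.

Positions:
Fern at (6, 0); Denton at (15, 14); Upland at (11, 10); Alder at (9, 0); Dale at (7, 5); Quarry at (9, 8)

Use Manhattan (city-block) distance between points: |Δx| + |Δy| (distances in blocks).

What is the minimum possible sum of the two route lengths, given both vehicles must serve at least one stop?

Minimum combined distance: 52 blocks.

Check every non-empty split of the stops between the two vehicles; for each half take its own optimal tour:
  {Denton} + {Upland, Alder, Dale, Quarry}: 46 + 30 = 76
  {Upland} + {Denton, Alder, Dale, Quarry}: 30 + 46 = 76
  {Denton, Upland} + {Alder, Dale, Quarry}: 46 + 22 = 68
  {Alder} + {Denton, Upland, Dale, Quarry}: 6 + 46 = 52
  {Denton, Alder} + {Upland, Dale, Quarry}: 46 + 30 = 76
  {Upland, Alder} + {Denton, Dale, Quarry}: 30 + 46 = 76
  … (15 splits in total)
Best: vehicle 1 Fern → Alder → Fern = 6; vehicle 2 Fern → Denton → Upland → Quarry → Dale → Fern = 46; combined 52.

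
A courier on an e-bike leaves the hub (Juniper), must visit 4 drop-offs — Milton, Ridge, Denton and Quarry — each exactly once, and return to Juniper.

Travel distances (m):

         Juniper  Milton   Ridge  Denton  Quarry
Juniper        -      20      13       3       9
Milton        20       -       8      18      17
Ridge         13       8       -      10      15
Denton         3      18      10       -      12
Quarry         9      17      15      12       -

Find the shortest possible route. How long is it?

Juniper - Milton - Ridge - Denton - Quarry - Juniper: 20+8+10+12+9 = 59
Juniper - Milton - Ridge - Quarry - Denton - Juniper: 20+8+15+12+3 = 58
Juniper - Milton - Denton - Ridge - Quarry - Juniper: 20+18+10+15+9 = 72
Juniper - Milton - Denton - Quarry - Ridge - Juniper: 20+18+12+15+13 = 78
Juniper - Milton - Quarry - Ridge - Denton - Juniper: 20+17+15+10+3 = 65
Juniper - Milton - Quarry - Denton - Ridge - Juniper: 20+17+12+10+13 = 72
Juniper - Ridge - Milton - Denton - Quarry - Juniper: 13+8+18+12+9 = 60
Juniper - Ridge - Milton - Quarry - Denton - Juniper: 13+8+17+12+3 = 53
Juniper - Ridge - Denton - Milton - Quarry - Juniper: 13+10+18+17+9 = 67
Juniper - Ridge - Quarry - Milton - Denton - Juniper: 13+15+17+18+3 = 66
Juniper - Denton - Milton - Ridge - Quarry - Juniper: 3+18+8+15+9 = 53
Juniper - Denton - Ridge - Milton - Quarry - Juniper: 3+10+8+17+9 = 47
The minimum is 47.
One optimal route: Juniper → Denton → Ridge → Milton → Quarry → Juniper (or its reverse).

47 m — the shortest possible round trip.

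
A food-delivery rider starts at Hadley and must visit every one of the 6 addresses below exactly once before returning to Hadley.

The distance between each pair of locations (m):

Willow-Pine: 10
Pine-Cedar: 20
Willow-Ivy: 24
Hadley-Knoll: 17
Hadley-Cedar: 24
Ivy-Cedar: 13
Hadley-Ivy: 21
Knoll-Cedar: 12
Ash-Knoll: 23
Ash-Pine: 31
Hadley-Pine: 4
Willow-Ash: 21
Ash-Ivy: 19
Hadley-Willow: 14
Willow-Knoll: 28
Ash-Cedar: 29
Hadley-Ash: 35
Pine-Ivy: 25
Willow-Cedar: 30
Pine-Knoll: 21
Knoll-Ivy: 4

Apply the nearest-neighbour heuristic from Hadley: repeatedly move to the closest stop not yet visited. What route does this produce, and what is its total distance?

At Hadley the remaining stops are Pine 4, Willow 14, Knoll 17, Ivy 21, Cedar 24, Ash 35; go to Pine.
At Pine the remaining stops are Willow 10, Cedar 20, Knoll 21, Ivy 25, Ash 31; go to Willow.
At Willow the remaining stops are Ash 21, Ivy 24, Knoll 28, Cedar 30; go to Ash.
At Ash the remaining stops are Ivy 19, Knoll 23, Cedar 29; go to Ivy.
At Ivy the remaining stops are Knoll 4, Cedar 13; go to Knoll.
At Knoll the remaining stops are Cedar 12; go to Cedar.
Return Cedar→Hadley: 24.
Total = 4 + 10 + 21 + 19 + 4 + 12 + 24 = 94.

Nearest-neighbour total = 94 m; route Hadley → Pine → Willow → Ash → Ivy → Knoll → Cedar → Hadley.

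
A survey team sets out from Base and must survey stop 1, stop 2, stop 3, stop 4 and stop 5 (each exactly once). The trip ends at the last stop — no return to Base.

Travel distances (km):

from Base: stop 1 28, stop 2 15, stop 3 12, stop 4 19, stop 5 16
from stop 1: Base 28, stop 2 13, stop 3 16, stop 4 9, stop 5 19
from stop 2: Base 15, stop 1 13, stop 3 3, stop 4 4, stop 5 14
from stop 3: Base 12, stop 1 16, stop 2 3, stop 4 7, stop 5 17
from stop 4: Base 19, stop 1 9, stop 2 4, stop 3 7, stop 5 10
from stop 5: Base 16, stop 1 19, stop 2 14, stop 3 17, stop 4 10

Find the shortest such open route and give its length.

Shortest open route: 47 km.

There are 5! = 120 possible orderings.
Base - stop 1 - stop 2 - stop 3 - stop 4 - stop 5: 28+13+3+7+10 = 61
Base - stop 1 - stop 2 - stop 3 - stop 5 - stop 4: 28+13+3+17+10 = 71
Base - stop 1 - stop 2 - stop 4 - stop 3 - stop 5: 28+13+4+7+17 = 69
Base - stop 1 - stop 2 - stop 4 - stop 5 - stop 3: 28+13+4+10+17 = 72
Base - stop 1 - stop 2 - stop 5 - stop 3 - stop 4: 28+13+14+17+7 = 79
Base - stop 1 - stop 2 - stop 5 - stop 4 - stop 3: 28+13+14+10+7 = 72
Base - stop 1 - stop 3 - stop 2 - stop 4 - stop 5: 28+16+3+4+10 = 61
Base - stop 1 - stop 3 - stop 2 - stop 5 - stop 4: 28+16+3+14+10 = 71
Base - stop 1 - stop 3 - stop 4 - stop 2 - stop 5: 28+16+7+4+14 = 69
Base - stop 1 - stop 3 - stop 4 - stop 5 - stop 2: 28+16+7+10+14 = 75
Base - stop 1 - stop 3 - stop 5 - stop 2 - stop 4: 28+16+17+14+4 = 79
Base - stop 1 - stop 3 - stop 5 - stop 4 - stop 2: 28+16+17+10+4 = 75
Base - stop 1 - stop 4 - stop 2 - stop 3 - stop 5: 28+9+4+3+17 = 61
Base - stop 1 - stop 4 - stop 2 - stop 5 - stop 3: 28+9+4+14+17 = 72
… (106 more)
Base - stop 3 - stop 2 - stop 1 - stop 4 - stop 5: 12+3+13+9+10 = 47  ← best
The minimum is 47.
One shortest path: Base → stop 3 → stop 2 → stop 1 → stop 4 → stop 5.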